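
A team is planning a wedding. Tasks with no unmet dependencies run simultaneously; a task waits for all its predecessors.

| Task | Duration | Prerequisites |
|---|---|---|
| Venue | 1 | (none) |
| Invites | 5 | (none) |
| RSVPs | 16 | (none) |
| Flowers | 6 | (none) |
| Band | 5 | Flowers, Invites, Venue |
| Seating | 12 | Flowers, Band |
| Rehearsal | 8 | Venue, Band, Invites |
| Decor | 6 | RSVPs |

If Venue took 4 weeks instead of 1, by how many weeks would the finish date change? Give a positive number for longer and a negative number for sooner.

0

Actual critical path: Flowers→Band→Seating = 6+5+12 = 23 ⇒ 23 weeks.
Venue is off the critical path — its longest chain is 18 weeks, giving 5 of slack.
The critical path is still Flowers→Band→Seating; finish is now 23 weeks.
Change in finish: 23 − 23 = +0 weeks.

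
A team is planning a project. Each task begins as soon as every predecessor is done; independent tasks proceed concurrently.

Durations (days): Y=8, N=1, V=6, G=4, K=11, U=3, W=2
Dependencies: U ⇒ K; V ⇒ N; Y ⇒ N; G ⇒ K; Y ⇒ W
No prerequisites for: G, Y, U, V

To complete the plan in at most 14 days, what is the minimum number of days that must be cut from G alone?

Current finish: 15 days; target: 14.
G is on every critical path, so each day cut from G cuts the finish by one (this holds down to a finish of 14).
Need 15 − 14 = 1 day off G → G becomes 3 days, finish becomes 14.

1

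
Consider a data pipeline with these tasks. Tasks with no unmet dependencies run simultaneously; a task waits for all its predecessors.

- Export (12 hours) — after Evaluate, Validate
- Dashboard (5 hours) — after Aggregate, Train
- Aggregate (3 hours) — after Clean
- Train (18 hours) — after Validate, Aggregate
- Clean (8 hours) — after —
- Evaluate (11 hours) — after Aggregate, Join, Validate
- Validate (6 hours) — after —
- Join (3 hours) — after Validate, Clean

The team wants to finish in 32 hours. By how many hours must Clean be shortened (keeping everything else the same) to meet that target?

2

Current finish: 34 hours; target: 32.
Clean is on every critical path, so each hour cut from Clean cuts the finish by one (this holds down to a finish of 32).
Need 34 − 32 = 2 hours off Clean → Clean becomes 6 hours, finish becomes 32.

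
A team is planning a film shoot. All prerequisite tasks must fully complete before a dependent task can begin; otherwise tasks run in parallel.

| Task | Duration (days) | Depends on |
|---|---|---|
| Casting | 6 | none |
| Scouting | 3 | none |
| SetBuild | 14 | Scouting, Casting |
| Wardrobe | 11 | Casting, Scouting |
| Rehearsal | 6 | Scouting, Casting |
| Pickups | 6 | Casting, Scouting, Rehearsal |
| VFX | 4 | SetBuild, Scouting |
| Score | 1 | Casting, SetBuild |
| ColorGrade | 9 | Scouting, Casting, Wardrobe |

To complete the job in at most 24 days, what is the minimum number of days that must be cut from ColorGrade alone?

2

Current finish: 26 days; target: 24.
ColorGrade is on every critical path, so each day cut from ColorGrade cuts the finish by one (this holds down to a finish of 24).
Need 26 − 24 = 2 days off ColorGrade → ColorGrade becomes 7 days, finish becomes 24.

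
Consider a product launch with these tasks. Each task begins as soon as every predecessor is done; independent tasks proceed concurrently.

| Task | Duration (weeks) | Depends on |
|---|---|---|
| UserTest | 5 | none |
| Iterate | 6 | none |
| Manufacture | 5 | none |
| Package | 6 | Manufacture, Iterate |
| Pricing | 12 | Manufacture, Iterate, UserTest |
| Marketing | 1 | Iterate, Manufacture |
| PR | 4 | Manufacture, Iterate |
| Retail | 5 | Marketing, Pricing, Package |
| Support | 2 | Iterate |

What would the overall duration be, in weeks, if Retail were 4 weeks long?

Actual critical path: Iterate→Pricing→Retail = 6+12+5 = 23 ⇒ 23 weeks.
Retail lies on that path, so at 4 weeks the path becomes 22 weeks.
The critical path is still Iterate→Pricing→Retail; finish is now 22 weeks.

22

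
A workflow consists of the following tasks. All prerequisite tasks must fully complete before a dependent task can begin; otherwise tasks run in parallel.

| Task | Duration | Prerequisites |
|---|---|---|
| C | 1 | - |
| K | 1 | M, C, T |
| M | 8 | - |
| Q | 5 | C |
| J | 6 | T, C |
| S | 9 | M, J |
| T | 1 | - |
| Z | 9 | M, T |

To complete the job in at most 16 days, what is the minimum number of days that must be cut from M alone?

1

Current finish: 17 days; target: 16.
M is on every critical path, so each day cut from M cuts the finish by one (this holds down to a finish of 16).
Need 17 − 16 = 1 day off M → M becomes 7 days, finish becomes 16.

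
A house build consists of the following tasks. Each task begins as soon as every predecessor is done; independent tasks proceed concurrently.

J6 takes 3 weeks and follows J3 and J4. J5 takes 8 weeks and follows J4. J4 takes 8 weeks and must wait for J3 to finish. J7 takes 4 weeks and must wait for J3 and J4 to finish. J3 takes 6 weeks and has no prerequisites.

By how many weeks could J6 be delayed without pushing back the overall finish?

5

J3→J4→J5 = 6+8+8 = 22 sets the makespan at 22 weeks.
The longest chain containing J6 totals 17 weeks.
Float = 22 − 17 = 5.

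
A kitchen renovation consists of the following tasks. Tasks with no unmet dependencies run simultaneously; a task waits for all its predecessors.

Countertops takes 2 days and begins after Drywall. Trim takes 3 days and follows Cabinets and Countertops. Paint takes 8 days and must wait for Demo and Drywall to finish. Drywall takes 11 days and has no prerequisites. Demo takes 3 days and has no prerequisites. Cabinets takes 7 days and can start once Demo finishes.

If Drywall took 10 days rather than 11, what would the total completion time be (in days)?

As given, the longest chain is Drywall→Paint = 11+8 = 19, so the finish is 19 days.
Since Drywall is critical, the -1 change carries straight to that chain (now 18 days).
The critical path is still Drywall→Paint; finish is now 18 days.

18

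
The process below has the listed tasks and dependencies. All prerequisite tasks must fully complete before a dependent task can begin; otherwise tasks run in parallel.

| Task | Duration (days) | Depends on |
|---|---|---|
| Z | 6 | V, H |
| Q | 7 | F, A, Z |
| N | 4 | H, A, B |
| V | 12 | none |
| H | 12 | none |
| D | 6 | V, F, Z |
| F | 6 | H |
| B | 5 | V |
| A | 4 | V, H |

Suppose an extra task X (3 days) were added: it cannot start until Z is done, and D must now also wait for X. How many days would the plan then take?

Originally the plan takes 25 days.
With X inserted, D now waits for max(V, F, Z, X).
New critical path: V→Z→X→D = 12+6+3+6 = 27 ⇒ 27 days.

27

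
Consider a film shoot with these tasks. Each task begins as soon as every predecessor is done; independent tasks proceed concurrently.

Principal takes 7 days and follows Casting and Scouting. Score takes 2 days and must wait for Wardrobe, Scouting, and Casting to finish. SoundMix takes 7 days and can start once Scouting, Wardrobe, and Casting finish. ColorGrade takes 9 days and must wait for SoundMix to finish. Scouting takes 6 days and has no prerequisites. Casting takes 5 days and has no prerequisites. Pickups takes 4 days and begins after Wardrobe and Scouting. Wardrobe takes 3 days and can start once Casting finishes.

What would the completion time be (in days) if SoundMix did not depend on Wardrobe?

22

Before: longest chain Casting→Wardrobe→SoundMix→ColorGrade = 5+3+7+9 = 24, finish 24.
Without Wardrobe→SoundMix, SoundMix's earliest start moves from 8 to 6.
New critical path: Scouting→SoundMix→ColorGrade = 6+7+9 = 22 ⇒ 22 days.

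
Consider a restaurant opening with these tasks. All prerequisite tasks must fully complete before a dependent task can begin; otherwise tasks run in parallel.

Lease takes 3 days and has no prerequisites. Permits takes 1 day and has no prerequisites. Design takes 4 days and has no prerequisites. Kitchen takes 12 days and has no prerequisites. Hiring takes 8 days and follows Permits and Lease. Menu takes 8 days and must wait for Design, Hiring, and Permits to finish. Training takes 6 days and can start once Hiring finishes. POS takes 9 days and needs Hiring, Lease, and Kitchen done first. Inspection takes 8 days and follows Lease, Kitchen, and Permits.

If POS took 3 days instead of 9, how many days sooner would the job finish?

1

Baseline: Kitchen→POS = 12+9 = 21 → 21 days.
POS is on the critical path; changing it to 3 makes that path 15 days.
The binding chain switches to Kitchen→Inspection = 12+8 = 20; finish 20 days.
Change in finish: 20 − 21 = -1 days.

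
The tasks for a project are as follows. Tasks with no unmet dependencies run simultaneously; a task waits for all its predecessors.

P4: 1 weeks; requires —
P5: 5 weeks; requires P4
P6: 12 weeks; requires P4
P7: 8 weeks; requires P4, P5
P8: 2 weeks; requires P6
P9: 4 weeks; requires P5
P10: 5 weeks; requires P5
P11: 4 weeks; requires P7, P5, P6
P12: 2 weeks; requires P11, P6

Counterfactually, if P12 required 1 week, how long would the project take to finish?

Actual critical path: P4→P5→P7→P11→P12 = 1+5+8+4+2 = 20 ⇒ 20 weeks.
P12 is on the critical path; changing it to 1 makes that path 19 weeks.
That remains the longest chain; total 19 weeks.

19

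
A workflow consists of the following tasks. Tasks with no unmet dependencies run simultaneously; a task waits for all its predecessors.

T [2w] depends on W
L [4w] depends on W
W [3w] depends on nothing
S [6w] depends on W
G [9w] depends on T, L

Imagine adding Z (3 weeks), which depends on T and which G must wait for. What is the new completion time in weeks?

Originally the schedule takes 16 weeks.
With Z inserted, G now waits for max(T, L, Z).
New critical path: W→T→Z→G = 3+2+3+9 = 17 ⇒ 17 weeks.

17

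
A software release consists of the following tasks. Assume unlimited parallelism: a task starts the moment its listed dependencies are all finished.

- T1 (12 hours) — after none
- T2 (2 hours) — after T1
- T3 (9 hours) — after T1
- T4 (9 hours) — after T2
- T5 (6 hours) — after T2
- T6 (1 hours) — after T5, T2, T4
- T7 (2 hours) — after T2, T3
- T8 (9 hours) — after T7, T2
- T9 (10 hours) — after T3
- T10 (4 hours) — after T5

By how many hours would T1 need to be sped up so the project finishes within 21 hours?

11

Current finish: 32 hours; target: 21.
T1 is on every critical path, so each hour cut from T1 cuts the finish by one (this holds down to a finish of 21).
Need 32 − 21 = 11 hours off T1 → T1 becomes 1 hour, finish becomes 21.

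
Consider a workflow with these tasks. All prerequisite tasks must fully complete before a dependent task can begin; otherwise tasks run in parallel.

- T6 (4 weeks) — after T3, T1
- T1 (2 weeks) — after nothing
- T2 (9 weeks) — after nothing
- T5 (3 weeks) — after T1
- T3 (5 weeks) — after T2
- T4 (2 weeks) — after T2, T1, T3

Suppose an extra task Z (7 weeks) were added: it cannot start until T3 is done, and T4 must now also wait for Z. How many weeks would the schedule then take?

Originally the schedule takes 18 weeks.
With Z inserted, T4 now waits for max(T2, T1, T3, Z).
New critical path: T2→T3→Z→T4 = 9+5+7+2 = 23 ⇒ 23 weeks.

23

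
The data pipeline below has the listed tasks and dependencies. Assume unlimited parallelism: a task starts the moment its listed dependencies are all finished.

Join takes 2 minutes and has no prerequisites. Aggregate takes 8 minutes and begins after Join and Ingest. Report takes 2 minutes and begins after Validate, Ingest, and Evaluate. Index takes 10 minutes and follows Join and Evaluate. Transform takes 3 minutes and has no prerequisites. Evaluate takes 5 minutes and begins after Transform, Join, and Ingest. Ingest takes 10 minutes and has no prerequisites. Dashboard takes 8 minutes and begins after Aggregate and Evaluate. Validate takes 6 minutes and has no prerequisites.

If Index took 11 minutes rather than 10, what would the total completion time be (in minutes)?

26

Actual critical path: Ingest→Aggregate→Dashboard = 10+8+8 = 26 ⇒ 26 minutes.
Index has 1 minute of float (longest path through it is 25).
That remains the longest chain; total 26 minutes.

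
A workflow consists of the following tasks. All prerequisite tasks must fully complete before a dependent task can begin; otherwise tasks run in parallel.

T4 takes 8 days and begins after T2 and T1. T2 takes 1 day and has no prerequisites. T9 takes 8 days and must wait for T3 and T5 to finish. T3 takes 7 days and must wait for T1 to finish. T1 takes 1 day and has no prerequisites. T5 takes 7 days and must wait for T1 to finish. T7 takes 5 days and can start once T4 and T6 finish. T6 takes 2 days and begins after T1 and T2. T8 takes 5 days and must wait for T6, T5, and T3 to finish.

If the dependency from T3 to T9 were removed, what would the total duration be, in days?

With the dependency in place, T1→T3→T9 = 1+7+8 = 16 sets the finish at 16 days.
Dropping T3→T9 doesn't change T9's earliest start (8); another predecessor still binds.
After: T1→T5→T9 = 1+7+8 = 16 → 16 days.

16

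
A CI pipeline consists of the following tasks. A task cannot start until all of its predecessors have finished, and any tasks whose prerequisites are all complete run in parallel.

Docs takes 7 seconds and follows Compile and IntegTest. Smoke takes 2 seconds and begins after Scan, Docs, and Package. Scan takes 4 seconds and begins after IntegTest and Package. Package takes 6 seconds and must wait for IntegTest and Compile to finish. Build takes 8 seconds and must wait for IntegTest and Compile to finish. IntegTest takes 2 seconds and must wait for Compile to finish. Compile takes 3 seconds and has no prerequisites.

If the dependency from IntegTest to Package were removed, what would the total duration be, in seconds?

With the dependency in place, Compile→IntegTest→Package→Scan→Smoke = 3+2+6+4+2 = 17 sets the finish at 17 seconds.
Without IntegTest→Package, Package's earliest start moves from 5 to 3.
After: Compile→Package→Scan→Smoke = 3+6+4+2 = 15 → 15 seconds.

15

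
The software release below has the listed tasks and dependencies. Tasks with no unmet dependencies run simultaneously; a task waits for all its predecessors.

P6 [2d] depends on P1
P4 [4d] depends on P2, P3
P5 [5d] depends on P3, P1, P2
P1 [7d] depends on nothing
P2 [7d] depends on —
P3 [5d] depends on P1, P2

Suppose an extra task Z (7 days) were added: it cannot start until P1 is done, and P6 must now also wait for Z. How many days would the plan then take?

17

Originally the plan takes 17 days.
With Z inserted, P6 now waits for max(P1, Z).
New critical path: P1→P3→P5 = 7+5+5 = 17 ⇒ 17 days.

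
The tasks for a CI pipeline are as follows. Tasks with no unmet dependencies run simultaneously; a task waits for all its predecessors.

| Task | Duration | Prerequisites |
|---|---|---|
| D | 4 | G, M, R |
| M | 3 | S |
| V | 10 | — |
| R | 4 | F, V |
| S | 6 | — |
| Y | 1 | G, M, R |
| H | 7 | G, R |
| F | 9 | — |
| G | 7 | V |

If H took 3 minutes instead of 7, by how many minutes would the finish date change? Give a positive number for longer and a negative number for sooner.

-3

The binding path is V→G→H = 10+7+7 = 24; finish at 24 minutes.
H lies on that path, so at 3 minutes the path becomes 20 minutes.
New critical path: V→G→D = 10+7+4 = 21 ⇒ 21 minutes.
Change in finish: 21 − 24 = -3 minutes.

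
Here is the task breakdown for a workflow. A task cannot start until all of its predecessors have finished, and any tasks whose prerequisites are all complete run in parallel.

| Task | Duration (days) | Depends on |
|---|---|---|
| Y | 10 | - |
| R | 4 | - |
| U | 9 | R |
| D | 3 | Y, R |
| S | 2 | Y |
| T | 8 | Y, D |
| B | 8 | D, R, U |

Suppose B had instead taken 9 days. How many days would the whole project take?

22

Critical path before the change: Y→D→B = 10+3+8 = 21 giving 21 days.
B is on the critical path; changing it to 9 makes that path 22 days.
The critical path is still Y→D→B; finish is now 22 days.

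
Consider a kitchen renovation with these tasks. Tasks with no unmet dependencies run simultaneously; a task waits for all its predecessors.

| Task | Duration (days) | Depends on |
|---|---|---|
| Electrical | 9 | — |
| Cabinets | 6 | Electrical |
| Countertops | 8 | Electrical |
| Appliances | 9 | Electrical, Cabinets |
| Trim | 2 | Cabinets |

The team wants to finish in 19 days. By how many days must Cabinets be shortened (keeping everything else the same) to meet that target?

Current finish: 24 days; target: 19.
Cabinets is on every critical path, so each day cut from Cabinets cuts the finish by one (this holds down to a finish of 19).
Need 24 − 19 = 5 days off Cabinets → Cabinets becomes 1 day, finish becomes 19.

5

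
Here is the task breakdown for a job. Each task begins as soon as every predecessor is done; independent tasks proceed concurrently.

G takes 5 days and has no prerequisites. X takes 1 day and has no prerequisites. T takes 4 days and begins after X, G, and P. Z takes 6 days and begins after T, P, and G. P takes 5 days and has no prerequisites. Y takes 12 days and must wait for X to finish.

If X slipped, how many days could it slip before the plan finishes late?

P→T→Z = 5+4+6 = 15 sets the makespan at 15 days.
X finishes as early as 1 and must finish by 3.
Slack of X = 2 − 0 = 2 days.

2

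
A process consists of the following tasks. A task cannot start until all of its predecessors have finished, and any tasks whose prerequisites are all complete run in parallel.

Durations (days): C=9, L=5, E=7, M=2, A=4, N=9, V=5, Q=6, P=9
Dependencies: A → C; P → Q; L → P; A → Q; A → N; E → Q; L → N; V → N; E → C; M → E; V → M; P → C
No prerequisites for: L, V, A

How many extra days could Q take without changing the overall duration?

3

The longest chain is L→P→C = 5+9+9 = 23; overall finish 23 days.
Q finishes as early as 20 and must finish by 23.
So Q can slip 23 − 20 = 3 days.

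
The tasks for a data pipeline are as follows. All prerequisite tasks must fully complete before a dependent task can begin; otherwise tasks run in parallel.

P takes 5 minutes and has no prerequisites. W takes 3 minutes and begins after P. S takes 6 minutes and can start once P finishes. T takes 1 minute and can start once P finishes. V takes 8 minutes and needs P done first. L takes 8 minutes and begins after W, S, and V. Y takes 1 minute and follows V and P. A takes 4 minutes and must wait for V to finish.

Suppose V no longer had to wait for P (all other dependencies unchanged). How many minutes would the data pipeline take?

19

Original critical path: P→V→L = 5+8+8 = 21 ⇒ 21 minutes.
Without P→V, V's earliest start moves from 5 to 0.
New critical path: P→S→L = 5+6+8 = 19 ⇒ 19 minutes.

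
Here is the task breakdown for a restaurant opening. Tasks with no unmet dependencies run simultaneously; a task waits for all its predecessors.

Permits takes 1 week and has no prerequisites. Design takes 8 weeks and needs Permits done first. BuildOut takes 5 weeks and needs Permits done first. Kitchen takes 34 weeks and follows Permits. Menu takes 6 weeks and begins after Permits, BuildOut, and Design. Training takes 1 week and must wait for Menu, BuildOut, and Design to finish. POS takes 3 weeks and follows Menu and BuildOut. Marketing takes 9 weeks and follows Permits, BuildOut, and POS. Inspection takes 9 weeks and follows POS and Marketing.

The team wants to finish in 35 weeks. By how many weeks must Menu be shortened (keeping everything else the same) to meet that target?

1

Current finish: 36 weeks; target: 35.
Menu is on every critical path, so each week cut from Menu cuts the finish by one (this holds down to a finish of 35).
Need 36 − 35 = 1 week off Menu → Menu becomes 5 weeks, finish becomes 35.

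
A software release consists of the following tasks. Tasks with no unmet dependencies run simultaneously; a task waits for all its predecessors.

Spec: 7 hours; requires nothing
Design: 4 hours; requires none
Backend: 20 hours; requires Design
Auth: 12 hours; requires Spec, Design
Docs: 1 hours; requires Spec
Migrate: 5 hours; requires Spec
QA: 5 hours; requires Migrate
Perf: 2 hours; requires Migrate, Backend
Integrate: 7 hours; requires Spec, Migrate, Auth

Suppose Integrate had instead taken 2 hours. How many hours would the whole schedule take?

Actual critical path: Spec→Auth→Integrate = 7+12+7 = 26 ⇒ 26 hours.
Since Integrate is critical, the -5 change carries straight to that chain (now 21 hours).
New critical path: Design→Backend→Perf = 4+20+2 = 26 ⇒ 26 hours.

26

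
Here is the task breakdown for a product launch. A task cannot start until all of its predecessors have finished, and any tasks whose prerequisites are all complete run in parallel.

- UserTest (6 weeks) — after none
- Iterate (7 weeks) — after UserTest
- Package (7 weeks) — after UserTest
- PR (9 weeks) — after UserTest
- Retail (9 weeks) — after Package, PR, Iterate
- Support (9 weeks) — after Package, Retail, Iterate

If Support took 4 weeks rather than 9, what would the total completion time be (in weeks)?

28

Actual critical path: UserTest→PR→Retail→Support = 6+9+9+9 = 33 ⇒ 33 weeks.
Support is on the critical path; changing it to 4 makes that path 28 weeks.
The critical path is still UserTest→PR→Retail→Support; finish is now 28 weeks.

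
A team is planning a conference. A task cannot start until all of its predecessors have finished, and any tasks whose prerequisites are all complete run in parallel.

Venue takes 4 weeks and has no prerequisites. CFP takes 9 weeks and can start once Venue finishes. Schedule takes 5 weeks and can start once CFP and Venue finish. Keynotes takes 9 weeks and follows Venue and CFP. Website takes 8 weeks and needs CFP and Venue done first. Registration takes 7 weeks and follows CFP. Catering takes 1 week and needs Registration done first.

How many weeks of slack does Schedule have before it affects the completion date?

The longest chain is Venue→CFP→Keynotes = 4+9+9 = 22; overall finish 22 weeks.
Schedule finishes as early as 18 and must finish by 22.
Slack of Schedule = 17 − 13 = 4 weeks.

4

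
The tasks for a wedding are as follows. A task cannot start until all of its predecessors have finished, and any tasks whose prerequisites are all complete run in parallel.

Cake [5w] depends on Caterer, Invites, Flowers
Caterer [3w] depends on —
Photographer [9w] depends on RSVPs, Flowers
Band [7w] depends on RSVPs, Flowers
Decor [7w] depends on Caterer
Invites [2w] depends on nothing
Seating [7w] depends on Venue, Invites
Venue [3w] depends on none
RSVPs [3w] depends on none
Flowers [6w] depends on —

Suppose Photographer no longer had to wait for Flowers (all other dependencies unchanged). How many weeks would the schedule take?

13

Original critical path: Flowers→Photographer = 6+9 = 15 ⇒ 15 weeks.
Without Flowers→Photographer, Photographer's earliest start moves from 6 to 3.
New critical path: Flowers→Band = 6+7 = 13 ⇒ 13 weeks.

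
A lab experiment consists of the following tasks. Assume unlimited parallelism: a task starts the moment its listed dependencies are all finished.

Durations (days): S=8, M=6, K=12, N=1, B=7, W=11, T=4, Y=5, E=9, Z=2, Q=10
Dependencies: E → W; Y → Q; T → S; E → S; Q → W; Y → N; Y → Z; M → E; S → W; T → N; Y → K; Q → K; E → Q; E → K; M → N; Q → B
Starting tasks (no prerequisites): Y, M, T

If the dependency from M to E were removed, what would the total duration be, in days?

31

Original critical path: M→E→Q→K = 6+9+10+12 = 37 ⇒ 37 days.
Without M→E, E's earliest start moves from 6 to 0.
The longest chain is now E→Q→K = 9+10+12 = 31, so the lab experiment takes 31 days.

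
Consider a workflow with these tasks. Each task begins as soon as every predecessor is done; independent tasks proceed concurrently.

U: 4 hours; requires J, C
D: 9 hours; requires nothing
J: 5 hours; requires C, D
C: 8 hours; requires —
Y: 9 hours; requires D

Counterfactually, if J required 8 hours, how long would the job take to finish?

21

Critical path before the change: D→J→U = 9+5+4 = 18 giving 18 hours.
J lies on that path, so at 8 hours the path becomes 21 hours.
No other chain overtakes it, so the finish is 21 hours.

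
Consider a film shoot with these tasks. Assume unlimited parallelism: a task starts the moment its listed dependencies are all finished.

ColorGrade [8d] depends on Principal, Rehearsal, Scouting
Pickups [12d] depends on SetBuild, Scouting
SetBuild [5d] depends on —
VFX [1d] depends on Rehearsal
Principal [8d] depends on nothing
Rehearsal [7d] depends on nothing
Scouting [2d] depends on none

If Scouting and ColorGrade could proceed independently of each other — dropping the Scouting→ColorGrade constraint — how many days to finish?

Before: longest chain SetBuild→Pickups = 5+12 = 17, finish 17.
Dropping Scouting→ColorGrade doesn't change ColorGrade's earliest start (8); another predecessor still binds.
The longest chain is now SetBuild→Pickups = 5+12 = 17, so the plan takes 17 days.

17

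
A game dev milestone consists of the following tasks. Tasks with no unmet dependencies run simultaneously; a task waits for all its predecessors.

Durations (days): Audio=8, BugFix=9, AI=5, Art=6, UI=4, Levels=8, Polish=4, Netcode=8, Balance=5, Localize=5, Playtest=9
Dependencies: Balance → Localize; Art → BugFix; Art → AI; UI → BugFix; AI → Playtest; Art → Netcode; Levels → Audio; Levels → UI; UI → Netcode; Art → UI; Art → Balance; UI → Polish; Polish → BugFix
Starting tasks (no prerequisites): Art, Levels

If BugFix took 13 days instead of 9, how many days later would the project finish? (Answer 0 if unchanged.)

4

Actual critical path: Levels→UI→Polish→BugFix = 8+4+4+9 = 25 ⇒ 25 days.
BugFix is on the critical path; changing it to 13 makes that path 29 days.
The critical path is still Levels→UI→Polish→BugFix; finish is now 29 days.
Change in finish: 29 − 25 = +4 days.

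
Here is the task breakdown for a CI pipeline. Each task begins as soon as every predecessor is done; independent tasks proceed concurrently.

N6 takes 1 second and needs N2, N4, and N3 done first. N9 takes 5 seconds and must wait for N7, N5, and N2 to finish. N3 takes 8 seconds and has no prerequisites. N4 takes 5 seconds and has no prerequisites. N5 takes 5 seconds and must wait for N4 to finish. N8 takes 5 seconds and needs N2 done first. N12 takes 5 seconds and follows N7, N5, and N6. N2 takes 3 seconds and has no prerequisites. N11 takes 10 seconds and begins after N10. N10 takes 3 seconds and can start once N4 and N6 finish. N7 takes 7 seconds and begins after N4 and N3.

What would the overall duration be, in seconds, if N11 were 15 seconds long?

Critical path before the change: N3→N6→N10→N11 = 8+1+3+10 = 22 giving 22 seconds.
Since N11 is critical, the +5 change carries straight to that chain (now 27 seconds).
No other chain overtakes it, so the finish is 27 seconds.

27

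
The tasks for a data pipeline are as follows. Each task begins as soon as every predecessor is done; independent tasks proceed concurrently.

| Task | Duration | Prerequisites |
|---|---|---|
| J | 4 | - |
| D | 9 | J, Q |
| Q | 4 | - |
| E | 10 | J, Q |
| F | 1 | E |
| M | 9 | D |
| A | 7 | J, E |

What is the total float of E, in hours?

1

J→D→M = 4+9+9 = 22 sets the makespan at 22 hours.
The longest chain containing E totals 21 hours.
Slack of E = 5 − 4 = 1 hour.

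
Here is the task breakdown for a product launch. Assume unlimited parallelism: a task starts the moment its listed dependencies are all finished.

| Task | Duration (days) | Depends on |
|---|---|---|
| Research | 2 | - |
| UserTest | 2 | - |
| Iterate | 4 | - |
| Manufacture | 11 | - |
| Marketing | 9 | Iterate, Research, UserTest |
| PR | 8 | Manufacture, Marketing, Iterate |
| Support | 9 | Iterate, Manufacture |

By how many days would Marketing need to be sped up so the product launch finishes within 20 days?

Current finish: 21 days; target: 20.
Marketing is on every critical path, so each day cut from Marketing cuts the finish by one (this holds down to a finish of 20).
Need 21 − 20 = 1 day off Marketing → Marketing becomes 8 days, finish becomes 20.

1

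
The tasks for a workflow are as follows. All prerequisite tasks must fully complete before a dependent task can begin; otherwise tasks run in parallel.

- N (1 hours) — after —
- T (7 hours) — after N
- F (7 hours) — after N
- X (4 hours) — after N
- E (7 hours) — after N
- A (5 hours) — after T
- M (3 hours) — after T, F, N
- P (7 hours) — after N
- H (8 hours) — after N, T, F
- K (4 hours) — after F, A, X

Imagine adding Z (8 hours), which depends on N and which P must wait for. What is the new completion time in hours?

Originally the schedule takes 17 hours.
With Z inserted, P now waits for max(N, Z).
New critical path: N→T→A→K = 1+7+5+4 = 17 ⇒ 17 hours.

17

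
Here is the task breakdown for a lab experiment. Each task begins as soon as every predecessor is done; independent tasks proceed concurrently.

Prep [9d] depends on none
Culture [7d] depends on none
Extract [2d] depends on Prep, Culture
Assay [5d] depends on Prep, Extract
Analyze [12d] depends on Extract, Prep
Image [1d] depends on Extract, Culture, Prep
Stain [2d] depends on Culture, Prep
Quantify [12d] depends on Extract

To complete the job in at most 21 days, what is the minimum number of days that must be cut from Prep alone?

2

Current finish: 23 days; target: 21.
Prep is on every critical path, so each day cut from Prep cuts the finish by one (this holds down to a finish of 21).
Need 23 − 21 = 2 days off Prep → Prep becomes 7 days, finish becomes 21.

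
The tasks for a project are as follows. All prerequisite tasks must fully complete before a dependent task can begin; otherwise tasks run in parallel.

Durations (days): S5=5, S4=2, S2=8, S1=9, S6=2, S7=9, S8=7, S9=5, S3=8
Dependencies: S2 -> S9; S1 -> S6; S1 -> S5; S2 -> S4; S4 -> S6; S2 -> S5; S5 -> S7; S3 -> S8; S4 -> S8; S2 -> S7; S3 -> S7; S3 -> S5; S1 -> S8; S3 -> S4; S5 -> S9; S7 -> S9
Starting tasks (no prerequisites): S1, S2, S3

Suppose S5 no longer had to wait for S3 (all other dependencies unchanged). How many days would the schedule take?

Original critical path: S1→S5→S7→S9 = 9+5+9+5 = 28 ⇒ 28 days.
Dropping S3→S5 doesn't change S5's earliest start (9); another predecessor still binds.
After: S1→S5→S7→S9 = 9+5+9+5 = 28 → 28 days.

28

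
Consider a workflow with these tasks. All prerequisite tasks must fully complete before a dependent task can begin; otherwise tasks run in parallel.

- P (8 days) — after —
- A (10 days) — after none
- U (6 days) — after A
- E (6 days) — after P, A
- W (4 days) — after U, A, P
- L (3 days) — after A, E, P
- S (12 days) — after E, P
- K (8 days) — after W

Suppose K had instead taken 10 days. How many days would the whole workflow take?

30

Critical path before the change: A→U→W→K = 10+6+4+8 = 28 giving 28 days.
K lies on that path, so at 10 days the path becomes 30 days.
The critical path is still A→U→W→K; finish is now 30 days.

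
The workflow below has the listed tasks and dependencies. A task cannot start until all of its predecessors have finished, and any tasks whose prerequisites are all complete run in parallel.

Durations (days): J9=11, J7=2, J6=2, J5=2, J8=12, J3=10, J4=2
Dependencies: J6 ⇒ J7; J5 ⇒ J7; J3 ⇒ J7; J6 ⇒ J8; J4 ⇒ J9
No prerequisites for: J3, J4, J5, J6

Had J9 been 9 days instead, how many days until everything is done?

Critical path before the change: J6→J8 = 2+12 = 14 giving 14 days.
J9 is off the critical path — its longest chain is 13 days, giving 1 of slack.
That remains the longest chain; total 14 days.

14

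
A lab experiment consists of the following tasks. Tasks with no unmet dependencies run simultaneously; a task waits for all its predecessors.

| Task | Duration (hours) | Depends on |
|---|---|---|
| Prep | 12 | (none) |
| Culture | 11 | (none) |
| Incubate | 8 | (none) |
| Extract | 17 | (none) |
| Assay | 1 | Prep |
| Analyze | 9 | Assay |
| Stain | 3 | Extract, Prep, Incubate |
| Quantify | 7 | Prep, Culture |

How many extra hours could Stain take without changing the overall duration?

The longest chain is Prep→Assay→Analyze = 12+1+9 = 22; overall finish 22 hours.
Longest path through Stain: 20 hours (earliest finish 20, latest finish 22).
Float = 22 − 20 = 2.

2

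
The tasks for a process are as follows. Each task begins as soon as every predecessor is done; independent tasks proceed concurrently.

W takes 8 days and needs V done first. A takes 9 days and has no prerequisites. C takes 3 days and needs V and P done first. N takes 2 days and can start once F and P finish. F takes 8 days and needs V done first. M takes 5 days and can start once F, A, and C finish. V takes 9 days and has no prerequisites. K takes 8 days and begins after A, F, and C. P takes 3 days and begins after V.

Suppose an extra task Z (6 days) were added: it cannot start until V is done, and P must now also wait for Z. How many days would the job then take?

Originally the job takes 25 days.
With Z inserted, P now waits for max(V, Z).
New critical path: V→Z→P→C→K = 9+6+3+3+8 = 29 ⇒ 29 days.

29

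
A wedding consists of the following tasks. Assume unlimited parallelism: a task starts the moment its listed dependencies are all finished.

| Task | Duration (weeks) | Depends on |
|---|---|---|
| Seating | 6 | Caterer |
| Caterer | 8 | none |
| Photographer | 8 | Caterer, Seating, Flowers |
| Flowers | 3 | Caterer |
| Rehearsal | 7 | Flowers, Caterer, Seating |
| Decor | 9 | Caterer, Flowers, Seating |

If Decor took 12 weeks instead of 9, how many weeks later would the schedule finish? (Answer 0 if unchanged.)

As given, the longest chain is Caterer→Seating→Decor = 8+6+9 = 23, so the finish is 23 weeks.
Decor lies on that path, so at 12 weeks the path becomes 26 weeks.
The critical path is still Caterer→Seating→Decor; finish is now 26 weeks.
Change in finish: 26 − 23 = +3 weeks.

3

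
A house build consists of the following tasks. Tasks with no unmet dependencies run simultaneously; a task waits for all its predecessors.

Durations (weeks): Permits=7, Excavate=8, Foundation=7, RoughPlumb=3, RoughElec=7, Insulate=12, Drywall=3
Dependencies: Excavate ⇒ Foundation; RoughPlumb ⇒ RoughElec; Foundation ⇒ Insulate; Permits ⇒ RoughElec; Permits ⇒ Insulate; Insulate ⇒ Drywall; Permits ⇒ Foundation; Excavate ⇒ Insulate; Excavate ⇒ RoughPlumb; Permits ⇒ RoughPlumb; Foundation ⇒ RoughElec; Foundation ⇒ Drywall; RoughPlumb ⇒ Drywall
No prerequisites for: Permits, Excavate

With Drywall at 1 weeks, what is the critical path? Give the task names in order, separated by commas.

As given, the longest chain is Excavate→Foundation→Insulate→Drywall = 8+7+12+3 = 30, so the finish is 30 weeks.
Drywall lies on that path, so at 1 week the path becomes 28 weeks.
That remains the longest chain; total 28 weeks.

Excavate, Foundation, Insulate, Drywall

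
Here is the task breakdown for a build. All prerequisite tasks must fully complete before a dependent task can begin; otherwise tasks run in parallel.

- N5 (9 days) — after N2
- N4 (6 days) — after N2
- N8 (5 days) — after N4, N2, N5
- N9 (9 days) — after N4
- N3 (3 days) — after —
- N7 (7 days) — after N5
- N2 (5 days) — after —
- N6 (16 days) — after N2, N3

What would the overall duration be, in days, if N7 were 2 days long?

As given, the longest chain is N2→N5→N7 = 5+9+7 = 21, so the finish is 21 days.
N7 lies on that path, so at 2 days the path becomes 16 days.
New critical path: N2→N6 = 5+16 = 21 ⇒ 21 days.

21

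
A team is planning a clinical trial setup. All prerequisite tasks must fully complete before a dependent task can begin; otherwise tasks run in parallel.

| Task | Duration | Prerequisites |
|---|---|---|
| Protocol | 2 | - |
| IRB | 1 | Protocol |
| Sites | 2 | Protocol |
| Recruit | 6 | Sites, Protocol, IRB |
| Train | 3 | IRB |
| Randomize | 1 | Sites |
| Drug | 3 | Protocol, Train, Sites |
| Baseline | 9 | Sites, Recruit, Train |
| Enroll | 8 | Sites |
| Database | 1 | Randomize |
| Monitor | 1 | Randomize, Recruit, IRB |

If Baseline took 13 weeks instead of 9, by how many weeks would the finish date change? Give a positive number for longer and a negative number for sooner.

Critical path before the change: Protocol→Sites→Recruit→Baseline = 2+2+6+9 = 19 giving 19 weeks.
Baseline lies on that path, so at 13 weeks the path becomes 23 weeks.
No other chain overtakes it, so the finish is 23 weeks.
Change in finish: 23 − 19 = +4 weeks.

4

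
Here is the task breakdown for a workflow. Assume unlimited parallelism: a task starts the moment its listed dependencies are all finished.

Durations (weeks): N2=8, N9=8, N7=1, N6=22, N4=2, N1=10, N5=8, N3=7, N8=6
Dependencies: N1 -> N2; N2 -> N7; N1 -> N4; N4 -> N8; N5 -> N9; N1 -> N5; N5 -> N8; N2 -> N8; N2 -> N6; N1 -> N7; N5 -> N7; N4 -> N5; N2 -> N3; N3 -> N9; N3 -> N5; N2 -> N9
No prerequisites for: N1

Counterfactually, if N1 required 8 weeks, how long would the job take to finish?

Baseline: N1→N2→N3→N5→N9 = 10+8+7+8+8 = 41 → 41 weeks.
N1 lies on that path, so at 8 weeks the path becomes 39 weeks.
The critical path is still N1→N2→N3→N5→N9; finish is now 39 weeks.

39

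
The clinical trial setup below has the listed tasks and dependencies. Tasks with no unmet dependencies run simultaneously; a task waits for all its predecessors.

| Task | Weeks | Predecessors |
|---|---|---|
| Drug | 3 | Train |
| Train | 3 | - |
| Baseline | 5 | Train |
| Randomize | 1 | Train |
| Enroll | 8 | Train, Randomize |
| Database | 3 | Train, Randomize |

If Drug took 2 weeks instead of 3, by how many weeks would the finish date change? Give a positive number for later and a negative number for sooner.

The binding path is Train→Randomize→Enroll = 3+1+8 = 12; finish at 12 weeks.
Drug has 6 weeks of float (longest path through it is 6).
No other chain overtakes it, so the finish is 12 weeks.
Change in finish: 12 − 12 = +0 weeks.

0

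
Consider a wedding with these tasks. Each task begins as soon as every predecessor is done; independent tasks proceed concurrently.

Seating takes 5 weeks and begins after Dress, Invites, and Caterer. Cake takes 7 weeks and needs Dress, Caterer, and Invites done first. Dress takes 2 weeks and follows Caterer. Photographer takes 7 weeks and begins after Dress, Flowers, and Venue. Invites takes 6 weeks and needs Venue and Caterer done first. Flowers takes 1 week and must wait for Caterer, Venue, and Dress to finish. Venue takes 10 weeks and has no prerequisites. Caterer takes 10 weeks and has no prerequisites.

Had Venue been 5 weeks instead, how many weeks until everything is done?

Critical path before the change: Venue→Invites→Cake = 10+6+7 = 23 giving 23 weeks.
Venue lies on that path, so at 5 weeks the path becomes 18 weeks.
The binding chain switches to Caterer→Invites→Cake = 10+6+7 = 23; finish 23 weeks.

23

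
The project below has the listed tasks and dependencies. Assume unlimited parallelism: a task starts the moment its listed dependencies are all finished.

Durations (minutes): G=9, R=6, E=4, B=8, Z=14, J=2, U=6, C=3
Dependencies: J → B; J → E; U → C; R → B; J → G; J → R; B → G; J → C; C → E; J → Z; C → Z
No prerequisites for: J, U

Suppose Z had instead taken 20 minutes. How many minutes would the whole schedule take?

29

The binding path is J→R→B→G = 2+6+8+9 = 25; finish at 25 minutes.
Z is off the critical path — its longest chain is 23 minutes, giving 2 of slack.
Now U→C→Z = 6+3+20 = 29 is longest, so the finish becomes 29 minutes.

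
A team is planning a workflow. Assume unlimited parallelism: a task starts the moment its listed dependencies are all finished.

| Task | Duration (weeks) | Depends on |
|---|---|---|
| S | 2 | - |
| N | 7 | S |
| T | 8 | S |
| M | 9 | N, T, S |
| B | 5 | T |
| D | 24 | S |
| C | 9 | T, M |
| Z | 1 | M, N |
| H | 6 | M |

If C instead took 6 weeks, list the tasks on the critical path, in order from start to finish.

Critical path before the change: S→T→M→C = 2+8+9+9 = 28 giving 28 weeks.
Since C is critical, the -3 change carries straight to that chain (now 25 weeks).
Now S→D = 2+24 = 26 is longest, so the finish becomes 26 weeks.

S, D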